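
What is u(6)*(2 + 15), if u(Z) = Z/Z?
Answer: 17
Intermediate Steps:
u(Z) = 1
u(6)*(2 + 15) = 1*(2 + 15) = 1*17 = 17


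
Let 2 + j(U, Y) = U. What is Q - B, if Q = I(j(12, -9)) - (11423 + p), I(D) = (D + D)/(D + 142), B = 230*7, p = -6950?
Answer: -231149/38 ≈ -6082.9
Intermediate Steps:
B = 1610
j(U, Y) = -2 + U
I(D) = 2*D/(142 + D) (I(D) = (2*D)/(142 + D) = 2*D/(142 + D))
Q = -169969/38 (Q = 2*(-2 + 12)/(142 + (-2 + 12)) - (11423 - 6950) = 2*10/(142 + 10) - 1*4473 = 2*10/152 - 4473 = 2*10*(1/152) - 4473 = 5/38 - 4473 = -169969/38 ≈ -4472.9)
Q - B = -169969/38 - 1*1610 = -169969/38 - 1610 = -231149/38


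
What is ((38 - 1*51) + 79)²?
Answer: 4356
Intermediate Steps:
((38 - 1*51) + 79)² = ((38 - 51) + 79)² = (-13 + 79)² = 66² = 4356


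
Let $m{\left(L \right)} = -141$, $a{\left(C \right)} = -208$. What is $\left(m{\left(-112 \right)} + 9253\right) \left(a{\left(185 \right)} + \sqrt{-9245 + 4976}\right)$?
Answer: $-1895296 + 9112 i \sqrt{4269} \approx -1.8953 \cdot 10^{6} + 5.9536 \cdot 10^{5} i$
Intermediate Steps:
$\left(m{\left(-112 \right)} + 9253\right) \left(a{\left(185 \right)} + \sqrt{-9245 + 4976}\right) = \left(-141 + 9253\right) \left(-208 + \sqrt{-9245 + 4976}\right) = 9112 \left(-208 + \sqrt{-4269}\right) = 9112 \left(-208 + i \sqrt{4269}\right) = -1895296 + 9112 i \sqrt{4269}$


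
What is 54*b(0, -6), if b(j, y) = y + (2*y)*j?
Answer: -324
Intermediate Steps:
b(j, y) = y + 2*j*y
54*b(0, -6) = 54*(-6*(1 + 2*0)) = 54*(-6*(1 + 0)) = 54*(-6*1) = 54*(-6) = -324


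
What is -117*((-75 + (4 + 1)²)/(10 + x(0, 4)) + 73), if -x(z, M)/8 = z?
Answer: -7956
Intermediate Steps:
x(z, M) = -8*z
-117*((-75 + (4 + 1)²)/(10 + x(0, 4)) + 73) = -117*((-75 + (4 + 1)²)/(10 - 8*0) + 73) = -117*((-75 + 5²)/(10 + 0) + 73) = -117*((-75 + 25)/10 + 73) = -117*(-50*⅒ + 73) = -117*(-5 + 73) = -117*68 = -7956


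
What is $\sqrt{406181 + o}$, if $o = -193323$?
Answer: $\sqrt{212858} \approx 461.37$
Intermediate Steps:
$\sqrt{406181 + o} = \sqrt{406181 - 193323} = \sqrt{212858}$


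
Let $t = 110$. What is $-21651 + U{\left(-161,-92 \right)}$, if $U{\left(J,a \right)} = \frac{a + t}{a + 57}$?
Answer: $- \frac{757803}{35} \approx -21652.0$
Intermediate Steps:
$U{\left(J,a \right)} = \frac{110 + a}{57 + a}$ ($U{\left(J,a \right)} = \frac{a + 110}{a + 57} = \frac{110 + a}{57 + a}$)
$-21651 + U{\left(-161,-92 \right)} = -21651 + \frac{110 - 92}{57 - 92} = -21651 + \frac{1}{-35} \cdot 18 = -21651 - \frac{18}{35} = - \frac{757803}{35}$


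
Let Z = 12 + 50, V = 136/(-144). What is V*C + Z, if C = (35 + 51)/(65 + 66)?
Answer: 72367/1179 ≈ 61.380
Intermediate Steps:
V = -17/18 (V = 136*(-1/144) = -17/18 ≈ -0.94444)
C = 86/131 ≈ 0.65649
Z = 62
V*C + Z = -17/18*86/131 + 62 = -731/1179 + 62 = 72367/1179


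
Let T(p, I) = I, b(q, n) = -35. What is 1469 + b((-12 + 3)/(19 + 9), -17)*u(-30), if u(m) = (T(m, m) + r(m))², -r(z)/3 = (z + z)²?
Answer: -4105110031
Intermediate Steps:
r(z) = -12*z² (r(z) = -3*(z + z)² = -3*4*z² = -12*z²)
u(m) = (m - 12*m²)²
1469 + b((-12 + 3)/(19 + 9), -17)*u(-30) = 1469 - 35*(-30)²*(-1 + 12*(-30))² = 1469 - 31500*(-1 - 360)² = 1469 - 31500*(-361)² = 1469 - 31500*130321 = 1469 - 35*117288900 = 1469 - 4105111500 = -4105110031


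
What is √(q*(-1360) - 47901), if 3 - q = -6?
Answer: I*√60141 ≈ 245.24*I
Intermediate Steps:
q = 9 (q = 3 - 1*(-6) = 3 + 6 = 9)
√(q*(-1360) - 47901) = √(9*(-1360) - 47901) = √(-12240 - 47901) = √(-60141) = I*√60141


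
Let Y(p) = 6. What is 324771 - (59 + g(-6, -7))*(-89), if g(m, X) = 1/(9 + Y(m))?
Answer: 4950419/15 ≈ 3.3003e+5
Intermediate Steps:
g(m, X) = 1/15 (g(m, X) = 1/(9 + 6) = 1/15)
324771 - (59 + g(-6, -7))*(-89) = 324771 - (59 + 1/15)*(-89) = 324771 - 886*(-89)/15 = 324771 - 1*(-78854/15) = 324771 + 78854/15 = 4950419/15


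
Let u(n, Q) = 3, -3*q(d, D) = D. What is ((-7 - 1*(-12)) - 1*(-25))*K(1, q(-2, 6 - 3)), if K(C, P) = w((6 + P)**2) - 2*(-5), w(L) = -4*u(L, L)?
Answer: -60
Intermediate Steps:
q(d, D) = -D/3
w(L) = -12 (w(L) = -4*3 = -12)
K(C, P) = -2 (K(C, P) = -12 - 2*(-5) = -12 + 10 = -2)
((-7 - 1*(-12)) - 1*(-25))*K(1, q(-2, 6 - 3)) = ((-7 - 1*(-12)) - 1*(-25))*(-2) = ((-7 + 12) + 25)*(-2) = (5 + 25)*(-2) = 30*(-2) = -60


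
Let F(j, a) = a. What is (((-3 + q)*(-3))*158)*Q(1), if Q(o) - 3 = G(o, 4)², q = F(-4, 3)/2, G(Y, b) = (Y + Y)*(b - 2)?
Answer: 13509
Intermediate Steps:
G(Y, b) = 2*Y*(-2 + b) (G(Y, b) = (2*Y)*(-2 + b) = 2*Y*(-2 + b))
q = 3/2 ≈ 1.5000
Q(o) = 3 + 16*o² (Q(o) = 3 + (2*o*(-2 + 4))² = 3 + (2*o*2)² = 3 + (4*o)² = 3 + 16*o²)
(((-3 + q)*(-3))*158)*Q(1) = (((-3 + 3/2)*(-3))*158)*(3 + 16*1²) = (-3/2*(-3)*158)*(3 + 16*1) = ((9/2)*158)*(3 + 16) = 711*19 = 13509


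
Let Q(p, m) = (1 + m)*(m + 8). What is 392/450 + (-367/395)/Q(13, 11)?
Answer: 1171279/1350900 ≈ 0.86704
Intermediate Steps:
Q(p, m) = (1 + m)*(8 + m)
392/450 + (-367/395)/Q(13, 11) = 392/450 + (-367/395)/(8 + 11**2 + 9*11) = 392*(1/450) + (-367*1/395)/(8 + 121 + 99) = 196/225 - 367/395/228 = 196/225 - 367/395*1/228 = 196/225 - 367/90060 = 1171279/1350900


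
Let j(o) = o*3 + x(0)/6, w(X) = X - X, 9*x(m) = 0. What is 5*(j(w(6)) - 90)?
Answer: -450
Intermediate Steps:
x(m) = 0 (x(m) = (1/9)*0 = 0)
w(X) = 0
j(o) = 3*o (j(o) = o*3 + 0/6 = 3*o + 0*(1/6) = 3*o + 0 = 3*o)
5*(j(w(6)) - 90) = 5*(3*0 - 90) = 5*(0 - 90) = 5*(-90) = -450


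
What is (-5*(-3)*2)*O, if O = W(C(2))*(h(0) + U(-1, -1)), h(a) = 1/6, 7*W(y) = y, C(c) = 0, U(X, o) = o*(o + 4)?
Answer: 0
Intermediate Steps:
U(X, o) = o*(4 + o)
W(y) = y/7
h(a) = 1/6
O = 0 (O = ((1/7)*0)*(1/6 - (4 - 1)) = 0*(1/6 - 1*3) = 0*(1/6 - 3) = 0*(-17/6) = 0)
(-5*(-3)*2)*O = (-5*(-3)*2)*0 = (15*2)*0 = 30*0 = 0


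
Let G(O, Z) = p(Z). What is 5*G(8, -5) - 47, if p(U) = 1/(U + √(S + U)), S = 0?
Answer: -287/6 - I*√5/6 ≈ -47.833 - 0.37268*I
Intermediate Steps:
p(U) = 1/(U + √U) (p(U) = 1/(U + √(0 + U)) = 1/(U + √U))
G(O, Z) = 1/(Z + √Z)
5*G(8, -5) - 47 = 5/(-5 + √(-5)) - 47 = 5/(-5 + I*√5) - 47 = -47 + 5/(-5 + I*√5)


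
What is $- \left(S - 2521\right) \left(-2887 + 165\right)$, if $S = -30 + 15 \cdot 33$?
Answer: $-5596432$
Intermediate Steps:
$S = 465$ ($S = -30 + 495 = 465$)
$- \left(S - 2521\right) \left(-2887 + 165\right) = - \left(465 - 2521\right) \left(-2887 + 165\right) = - \left(-2056\right) \left(-2722\right) = \left(-1\right) 5596432 = -5596432$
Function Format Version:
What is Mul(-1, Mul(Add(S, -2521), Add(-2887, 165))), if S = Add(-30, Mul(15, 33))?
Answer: -5596432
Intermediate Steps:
S = 465 (S = Add(-30, 495) = 465)
Mul(-1, Mul(Add(S, -2521), Add(-2887, 165))) = Mul(-1, Mul(Add(465, -2521), Add(-2887, 165))) = Mul(-1, Mul(-2056, -2722)) = Mul(-1, 5596432) = -5596432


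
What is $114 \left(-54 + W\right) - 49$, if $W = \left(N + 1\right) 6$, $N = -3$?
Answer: $-7573$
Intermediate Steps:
$W = -12$ ($W = \left(-3 + 1\right) 6 = \left(-2\right) 6 = -12$)
$114 \left(-54 + W\right) - 49 = 114 \left(-54 - 12\right) - 49 = 114 \left(-66\right) - 49 = -7524 - 49 = -7573$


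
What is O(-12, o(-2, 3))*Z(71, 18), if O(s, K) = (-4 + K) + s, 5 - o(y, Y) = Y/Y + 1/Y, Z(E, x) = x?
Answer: -222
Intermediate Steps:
o(y, Y) = 4 - 1/Y (o(y, Y) = 5 - (Y/Y + 1/Y) = 5 - (1 + 1/Y) = 5 + (-1 - 1/Y) = 4 - 1/Y)
O(s, K) = -4 + K + s
O(-12, o(-2, 3))*Z(71, 18) = (-4 + (4 - 1/3) - 12)*18 = (-4 + 11/3 - 12)*18 = -37/3*18 = -222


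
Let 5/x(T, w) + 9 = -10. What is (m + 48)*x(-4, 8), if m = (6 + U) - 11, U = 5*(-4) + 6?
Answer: -145/19 ≈ -7.6316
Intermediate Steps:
U = -14 (U = -20 + 6 = -14)
x(T, w) = -5/19 (x(T, w) = 5/(-9 - 10) = 5/(-19) = 5*(-1/19) = -5/19)
m = -19 (m = (6 - 14) - 11 = -8 - 11 = -19)
(m + 48)*x(-4, 8) = (-19 + 48)*(-5/19) = 29*(-5/19) = -145/19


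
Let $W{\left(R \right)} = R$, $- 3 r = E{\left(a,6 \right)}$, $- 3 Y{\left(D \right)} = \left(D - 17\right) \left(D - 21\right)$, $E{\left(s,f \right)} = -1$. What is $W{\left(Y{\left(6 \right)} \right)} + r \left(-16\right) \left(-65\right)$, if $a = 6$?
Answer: $\frac{875}{3} \approx 291.67$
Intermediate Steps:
$Y{\left(D \right)} = - \frac{\left(-21 + D\right) \left(-17 + D\right)}{3}$ ($Y{\left(D \right)} = - \frac{\left(D - 17\right) \left(D - 21\right)}{3} = - \frac{\left(-17 + D\right) \left(-21 + D\right)}{3} = - \frac{\left(-21 + D\right) \left(-17 + D\right)}{3}$)
$r = \frac{1}{3}$ ($r = \left(- \frac{1}{3}\right) \left(-1\right) = \frac{1}{3} \approx 0.33333$)
$W{\left(Y{\left(6 \right)} \right)} + r \left(-16\right) \left(-65\right) = \left(-119 - \frac{6^{2}}{3} + \frac{38}{3} \cdot 6\right) + \frac{1}{3} \left(-16\right) \left(-65\right) = \left(-119 - 12 + 76\right) - - \frac{1040}{3} = \left(-119 - 12 + 76\right) + \frac{1040}{3} = -55 + \frac{1040}{3} = \frac{875}{3}$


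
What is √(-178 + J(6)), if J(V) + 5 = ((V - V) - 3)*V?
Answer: I*√201 ≈ 14.177*I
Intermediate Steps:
J(V) = -5 - 3*V (J(V) = -5 + ((V - V) - 3)*V = -5 + (0 - 3)*V = -5 - 3*V)
√(-178 + J(6)) = √(-178 + (-5 - 3*6)) = √(-178 + (-5 - 18)) = √(-178 - 23) = √(-201) = I*√201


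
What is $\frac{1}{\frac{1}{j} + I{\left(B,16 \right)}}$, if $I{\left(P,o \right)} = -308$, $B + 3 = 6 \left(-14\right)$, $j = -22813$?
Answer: $- \frac{22813}{7026405} \approx -0.0032468$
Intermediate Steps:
$B = -87$ ($B = -3 + 6 \left(-14\right) = -3 - 84 = -87$)
$\frac{1}{\frac{1}{j} + I{\left(B,16 \right)}} = \frac{1}{\frac{1}{-22813} - 308} = \frac{1}{- \frac{1}{22813} - 308} = \frac{1}{- \frac{7026405}{22813}} = - \frac{22813}{7026405}$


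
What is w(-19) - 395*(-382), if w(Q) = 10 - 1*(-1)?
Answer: 150901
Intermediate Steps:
w(Q) = 11 (w(Q) = 10 + 1 = 11)
w(-19) - 395*(-382) = 11 - 395*(-382) = 11 + 150890 = 150901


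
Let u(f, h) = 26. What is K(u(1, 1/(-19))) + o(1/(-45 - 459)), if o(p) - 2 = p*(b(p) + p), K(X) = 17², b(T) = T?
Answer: 36959329/127008 ≈ 291.00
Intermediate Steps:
K(X) = 289
o(p) = 2 + 2*p² (o(p) = 2 + p*(p + p) = 2 + p*(2*p) = 2 + 2*p²)
K(u(1, 1/(-19))) + o(1/(-45 - 459)) = 289 + (2 + 2*(1/(-45 - 459))²) = 289 + (2 + 2*(1/(-504))²) = 289 + (2 + 2*(-1/504)²) = 289 + (2 + 2*(1/254016)) = 289 + (2 + 1/127008) = 289 + 254017/127008 = 36959329/127008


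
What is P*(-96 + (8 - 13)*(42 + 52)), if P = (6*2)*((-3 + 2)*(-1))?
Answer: -6792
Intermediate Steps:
P = 12 (P = 12*(-1*(-1)) = 12*1 = 12)
P*(-96 + (8 - 13)*(42 + 52)) = 12*(-96 + (8 - 13)*(42 + 52)) = 12*(-96 - 5*94) = 12*(-96 - 470) = 12*(-566) = -6792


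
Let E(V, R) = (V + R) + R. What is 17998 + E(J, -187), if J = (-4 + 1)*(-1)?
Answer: 17627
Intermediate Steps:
J = 3 (J = -3*(-1) = 3)
E(V, R) = V + 2*R (E(V, R) = (R + V) + R = V + 2*R)
17998 + E(J, -187) = 17998 + (3 + 2*(-187)) = 17998 + (3 - 374) = 17998 - 371 = 17627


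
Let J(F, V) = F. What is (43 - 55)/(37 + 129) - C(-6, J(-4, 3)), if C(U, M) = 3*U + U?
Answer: 1986/83 ≈ 23.928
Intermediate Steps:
C(U, M) = 4*U
(43 - 55)/(37 + 129) - C(-6, J(-4, 3)) = (43 - 55)/(37 + 129) - 4*(-6) = -12/166 - 1*(-24) = -12*1/166 + 24 = -6/83 + 24 = 1986/83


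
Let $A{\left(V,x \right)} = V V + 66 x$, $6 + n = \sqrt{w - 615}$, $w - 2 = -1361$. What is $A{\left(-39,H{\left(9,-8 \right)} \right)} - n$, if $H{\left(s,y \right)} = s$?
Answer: $2121 - i \sqrt{1974} \approx 2121.0 - 44.43 i$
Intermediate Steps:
$w = -1359$ ($w = 2 - 1361 = -1359$)
$n = -6 + i \sqrt{1974}$ ($n = -6 + \sqrt{-1359 - 615} = -6 + \sqrt{-1974} = -6 + i \sqrt{1974} \approx -6.0 + 44.43 i$)
$A{\left(V,x \right)} = V^{2} + 66 x$
$A{\left(-39,H{\left(9,-8 \right)} \right)} - n = \left(\left(-39\right)^{2} + 66 \cdot 9\right) - \left(-6 + i \sqrt{1974}\right) = \left(1521 + 594\right) + \left(6 - i \sqrt{1974}\right) = 2115 + \left(6 - i \sqrt{1974}\right) = 2121 - i \sqrt{1974}$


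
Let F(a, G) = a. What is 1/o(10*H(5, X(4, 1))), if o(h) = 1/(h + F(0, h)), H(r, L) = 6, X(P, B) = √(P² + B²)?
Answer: 60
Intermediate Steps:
X(P, B) = √(B² + P²)
o(h) = 1/h (o(h) = 1/(h + 0) = 1/h)
1/o(10*H(5, X(4, 1))) = 1/(1/(10*6)) = 1/(1/60) = 60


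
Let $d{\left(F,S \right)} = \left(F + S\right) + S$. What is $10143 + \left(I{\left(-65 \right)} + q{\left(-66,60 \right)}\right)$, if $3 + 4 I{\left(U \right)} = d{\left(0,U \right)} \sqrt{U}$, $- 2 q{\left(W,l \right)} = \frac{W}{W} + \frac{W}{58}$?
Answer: $\frac{1176509}{116} - \frac{65 i \sqrt{65}}{2} \approx 10142.0 - 262.02 i$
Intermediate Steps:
$q{\left(W,l \right)} = - \frac{1}{2} - \frac{W}{116}$ ($q{\left(W,l \right)} = - \frac{\frac{W}{W} + \frac{W}{58}}{2} = - \frac{1 + W \frac{1}{58}}{2} = - \frac{1 + \frac{W}{58}}{2} = - \frac{1}{2} - \frac{W}{116}$)
$d{\left(F,S \right)} = F + 2 S$
$I{\left(U \right)} = - \frac{3}{4} + \frac{U^{\frac{3}{2}}}{2}$ ($I{\left(U \right)} = - \frac{3}{4} + \frac{\left(0 + 2 U\right) \sqrt{U}}{4} = - \frac{3}{4} + \frac{2 U \sqrt{U}}{4} = - \frac{3}{4} + \frac{2 U^{\frac{3}{2}}}{4} = - \frac{3}{4} + \frac{U^{\frac{3}{2}}}{2}$)
$10143 + \left(I{\left(-65 \right)} + q{\left(-66,60 \right)}\right) = 10143 - \left(\frac{79}{116} + \frac{65 i \sqrt{65}}{2}\right) = \frac{1176509}{116} - \frac{65 i \sqrt{65}}{2}$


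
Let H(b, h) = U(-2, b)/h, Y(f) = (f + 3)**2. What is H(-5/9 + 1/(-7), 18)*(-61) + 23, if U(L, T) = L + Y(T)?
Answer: 844859/71442 ≈ 11.826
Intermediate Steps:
Y(f) = (3 + f)**2
U(L, T) = L + (3 + T)**2
H(b, h) = (-2 + (3 + b)**2)/h
H(-5/9 + 1/(-7), 18)*(-61) + 23 = ((-2 + (3 + (-5/9 + 1/(-7)))**2)/18)*(-61) + 23 = ((-2 + (3 + (-5*1/9 + 1*(-1/7)))**2)/18)*(-61) + 23 = ((-2 + (3 + (-5/9 - 1/7))**2)/18)*(-61) + 23 = ((-2 + (3 - 44/63)**2)/18)*(-61) + 23 = ((-2 + (145/63)**2)/18)*(-61) + 23 = ((-2 + 21025/3969)/18)*(-61) + 23 = ((1/18)*(13087/3969))*(-61) + 23 = (13087/71442)*(-61) + 23 = -798307/71442 + 23 = 844859/71442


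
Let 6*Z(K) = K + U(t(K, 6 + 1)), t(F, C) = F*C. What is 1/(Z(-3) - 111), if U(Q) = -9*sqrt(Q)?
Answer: -223/24959 + 3*I*sqrt(21)/24959 ≈ -0.0089346 + 0.00055081*I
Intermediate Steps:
t(F, C) = C*F
Z(K) = K/6 - 3*sqrt(7)*sqrt(K)/2 (Z(K) = (K - 9*sqrt(K)*sqrt(6 + 1))/6 = (K - 9*sqrt(7)*sqrt(K))/6 = K/6 - 3*sqrt(7)*sqrt(K)/2)
1/(Z(-3) - 111) = 1/(((1/6)*(-3) - 3*sqrt(7)*sqrt(-3)/2) - 111) = 1/((-1/2 - 3*sqrt(7)*I*sqrt(3)/2) - 111) = 1/((-1/2 - 3*I*sqrt(21)/2) - 111) = 1/(-223/2 - 3*I*sqrt(21)/2)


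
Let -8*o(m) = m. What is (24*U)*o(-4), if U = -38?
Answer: -456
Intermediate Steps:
o(m) = -m/8
(24*U)*o(-4) = (24*(-38))*(-⅛*(-4)) = -912*½ = -456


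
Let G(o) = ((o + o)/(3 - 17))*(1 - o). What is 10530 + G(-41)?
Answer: 10776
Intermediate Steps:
G(o) = -o*(1 - o)/7 (G(o) = ((2*o)/(-14))*(1 - o) = ((2*o)*(-1/14))*(1 - o) = (-o/7)*(1 - o) = -o*(1 - o)/7)
10530 + G(-41) = 10530 + (1/7)*(-41)*(-1 - 41) = 10530 + (1/7)*(-41)*(-42) = 10530 + 246 = 10776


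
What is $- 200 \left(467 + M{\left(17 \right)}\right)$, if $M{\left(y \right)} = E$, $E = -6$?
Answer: $-92200$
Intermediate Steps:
$M{\left(y \right)} = -6$
$- 200 \left(467 + M{\left(17 \right)}\right) = - 200 \left(467 - 6\right) = \left(-200\right) 461 = -92200$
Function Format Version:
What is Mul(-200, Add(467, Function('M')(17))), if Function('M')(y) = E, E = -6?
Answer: -92200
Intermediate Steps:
Function('M')(y) = -6
Mul(-200, Add(467, Function('M')(17))) = Mul(-200, Add(467, -6)) = Mul(-200, 461) = -92200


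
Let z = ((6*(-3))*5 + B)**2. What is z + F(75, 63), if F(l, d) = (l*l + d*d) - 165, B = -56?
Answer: 30745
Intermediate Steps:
F(l, d) = -165 + d**2 + l**2 (F(l, d) = (l**2 + d**2) - 165 = (d**2 + l**2) - 165 = -165 + d**2 + l**2)
z = 21316 (z = ((6*(-3))*5 - 56)**2 = (-18*5 - 56)**2 = (-90 - 56)**2 = (-146)**2 = 21316)
z + F(75, 63) = 21316 + (-165 + 63**2 + 75**2) = 21316 + (-165 + 3969 + 5625) = 21316 + 9429 = 30745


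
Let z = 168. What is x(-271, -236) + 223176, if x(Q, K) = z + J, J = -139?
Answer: 223205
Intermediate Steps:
x(Q, K) = 29 (x(Q, K) = 168 - 139 = 29)
x(-271, -236) + 223176 = 29 + 223176 = 223205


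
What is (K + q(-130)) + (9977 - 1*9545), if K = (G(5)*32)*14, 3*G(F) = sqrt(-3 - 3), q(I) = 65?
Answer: 497 + 448*I*sqrt(6)/3 ≈ 497.0 + 365.79*I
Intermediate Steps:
G(F) = I*sqrt(6)/3 (G(F) = sqrt(-3 - 3)/3 = sqrt(-6)/3 = (I*sqrt(6))/3 = I*sqrt(6)/3)
K = 448*I*sqrt(6)/3 (K = ((I*sqrt(6)/3)*32)*14 = (32*I*sqrt(6)/3)*14 = 448*I*sqrt(6)/3 ≈ 365.79*I)
(K + q(-130)) + (9977 - 1*9545) = (448*I*sqrt(6)/3 + 65) + (9977 - 1*9545) = (65 + 448*I*sqrt(6)/3) + (9977 - 9545) = (65 + 448*I*sqrt(6)/3) + 432 = 497 + 448*I*sqrt(6)/3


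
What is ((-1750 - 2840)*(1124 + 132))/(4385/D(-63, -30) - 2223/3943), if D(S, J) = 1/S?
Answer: 105238670/5042943 ≈ 20.868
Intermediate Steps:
((-1750 - 2840)*(1124 + 132))/(4385/D(-63, -30) - 2223/3943) = ((-1750 - 2840)*(1124 + 132))/(4385/(1/(-63)) - 2223/3943) = (-4590*1256)/(4385/(-1/63) - 2223*1/3943) = -5765040/(4385*(-63) - 2223/3943) = -5765040/(-276255 - 2223/3943) = -5765040/(-1089275688/3943) = -5765040*(-3943/1089275688) = 105238670/5042943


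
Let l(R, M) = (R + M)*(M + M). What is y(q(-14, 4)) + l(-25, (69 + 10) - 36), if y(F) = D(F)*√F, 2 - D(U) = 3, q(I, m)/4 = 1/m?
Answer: 1547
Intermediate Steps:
q(I, m) = 4/m
D(U) = -1 (D(U) = 2 - 1*3 = 2 - 3 = -1)
l(R, M) = 2*M*(M + R) (l(R, M) = (M + R)*(2*M) = 2*M*(M + R))
y(F) = -√F
y(q(-14, 4)) + l(-25, (69 + 10) - 36) = -√(4/4) + 2*((69 + 10) - 36)*(((69 + 10) - 36) - 25) = -√(4*(¼)) + 2*(79 - 36)*((79 - 36) - 25) = -√1 + 2*43*(43 - 25) = -1*1 + 2*43*18 = -1 + 1548 = 1547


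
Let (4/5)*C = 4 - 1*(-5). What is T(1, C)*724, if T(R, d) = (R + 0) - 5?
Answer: -2896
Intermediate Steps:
C = 45/4 (C = 5*(4 - 1*(-5))/4 = 5*(4 + 5)/4 = (5/4)*9 = 45/4 ≈ 11.250)
T(R, d) = -5 + R (T(R, d) = R - 5 = -5 + R)
T(1, C)*724 = (-5 + 1)*724 = -4*724 = -2896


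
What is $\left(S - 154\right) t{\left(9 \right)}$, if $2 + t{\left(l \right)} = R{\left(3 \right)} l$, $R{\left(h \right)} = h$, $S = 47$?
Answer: $-2675$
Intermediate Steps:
$t{\left(l \right)} = -2 + 3 l$
$\left(S - 154\right) t{\left(9 \right)} = \left(47 - 154\right) \left(-2 + 3 \cdot 9\right) = - 107 \left(-2 + 27\right) = \left(-107\right) 25 = -2675$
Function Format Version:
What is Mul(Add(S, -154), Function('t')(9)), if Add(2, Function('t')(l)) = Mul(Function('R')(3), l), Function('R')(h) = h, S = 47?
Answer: -2675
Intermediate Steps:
Function('t')(l) = Add(-2, Mul(3, l))
Mul(Add(S, -154), Function('t')(9)) = Mul(Add(47, -154), Add(-2, Mul(3, 9))) = Mul(-107, Add(-2, 27)) = Mul(-107, 25) = -2675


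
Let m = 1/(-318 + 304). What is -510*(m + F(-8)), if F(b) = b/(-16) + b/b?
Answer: -5100/7 ≈ -728.57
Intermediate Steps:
m = -1/14 (m = 1/(-14) = -1/14 ≈ -0.071429)
F(b) = 1 - b/16 (F(b) = b*(-1/16) + 1 = -b/16 + 1 = 1 - b/16)
-510*(m + F(-8)) = -510*(-1/14 + (1 - 1/16*(-8))) = -510*(-1/14 + (1 + 1/2)) = -510*(-1/14 + 3/2) = -510*10/7 = -5100/7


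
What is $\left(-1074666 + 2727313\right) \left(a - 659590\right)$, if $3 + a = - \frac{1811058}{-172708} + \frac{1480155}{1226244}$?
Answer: $- \frac{19237850375734148127539}{17648512396} \approx -1.0901 \cdot 10^{12}$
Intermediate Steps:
$a = \frac{153423930803}{17648512396}$ ($a = -3 + \left(- \frac{1811058}{-172708} + \frac{1480155}{1226244}\right) = -3 + \left(\left(-1811058\right) \left(- \frac{1}{172708}\right) + 1480155 \cdot \frac{1}{1226244}\right) = -3 + \left(\frac{905529}{86354} + \frac{493385}{408748}\right) = -3 + \frac{206369467991}{17648512396} = \frac{153423930803}{17648512396} \approx 8.6933$)
$\left(-1074666 + 2727313\right) \left(a - 659590\right) = \left(-1074666 + 2727313\right) \left(\frac{153423930803}{17648512396} - 659590\right) = 1652647 \left(- \frac{11640628867346837}{17648512396}\right) = - \frac{19237850375734148127539}{17648512396}$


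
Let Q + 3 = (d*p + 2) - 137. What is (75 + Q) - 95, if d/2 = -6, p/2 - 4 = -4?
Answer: -158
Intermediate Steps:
p = 0 (p = 8 + 2*(-4) = 8 - 8 = 0)
d = -12 (d = 2*(-6) = -12)
Q = -138 (Q = -3 + ((-12*0 + 2) - 137) = -3 + ((0 + 2) - 137) = -3 + (2 - 137) = -3 - 135 = -138)
(75 + Q) - 95 = (75 - 138) - 95 = -63 - 95 = -158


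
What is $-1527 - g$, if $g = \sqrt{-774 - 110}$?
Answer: $-1527 - 2 i \sqrt{221} \approx -1527.0 - 29.732 i$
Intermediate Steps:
$g = 2 i \sqrt{221}$ ($g = \sqrt{-884} = 2 i \sqrt{221} \approx 29.732 i$)
$-1527 - g = -1527 - 2 i \sqrt{221}$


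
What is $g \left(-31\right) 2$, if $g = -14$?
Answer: $868$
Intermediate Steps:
$g \left(-31\right) 2 = \left(-14\right) \left(-31\right) 2 = 434 \cdot 2 = 868$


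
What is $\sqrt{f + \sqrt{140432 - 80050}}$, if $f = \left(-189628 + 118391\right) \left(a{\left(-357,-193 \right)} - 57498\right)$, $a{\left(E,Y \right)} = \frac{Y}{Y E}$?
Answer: $\frac{\sqrt{522029221010283 + 127449 \sqrt{60382}}}{357} \approx 64000.0$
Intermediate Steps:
$a{\left(E,Y \right)} = \frac{1}{E}$ ($a{\left(E,Y \right)} = \frac{Y}{E Y} = Y \frac{1}{E Y} = \frac{1}{E}$)
$f = \frac{1462266725519}{357}$ ($f = \left(-189628 + 118391\right) \left(\frac{1}{-357} - 57498\right) = - 71237 \left(- \frac{1}{357} - 57498\right) = \left(-71237\right) \left(- \frac{20526787}{357}\right) = \frac{1462266725519}{357} \approx 4.096 \cdot 10^{9}$)
$\sqrt{f + \sqrt{140432 - 80050}} = \sqrt{\frac{1462266725519}{357} + \sqrt{140432 - 80050}} = \sqrt{\frac{1462266725519}{357} + \sqrt{60382}}$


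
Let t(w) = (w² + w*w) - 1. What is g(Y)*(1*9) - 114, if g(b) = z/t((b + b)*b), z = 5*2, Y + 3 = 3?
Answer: -204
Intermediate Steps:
Y = 0 (Y = -3 + 3 = 0)
t(w) = -1 + 2*w² (t(w) = (w² + w²) - 1 = 2*w² - 1 = -1 + 2*w²)
z = 10
g(b) = 10/(-1 + 8*b⁴) (g(b) = 10/(-1 + 2*((b + b)*b)²) = 10/(-1 + 2*((2*b)*b)²) = 10/(-1 + 2*(2*b²)²) = 10/(-1 + 2*(4*b⁴)) = 10/(-1 + 8*b⁴))
g(Y)*(1*9) - 114 = (10/(-1 + 8*0⁴))*(1*9) - 114 = (10/(-1 + 8*0))*9 - 114 = (10/(-1 + 0))*9 - 114 = (10/(-1))*9 - 114 = (10*(-1))*9 - 114 = -10*9 - 114 = -90 - 114 = -204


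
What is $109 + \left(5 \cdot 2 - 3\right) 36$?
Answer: $361$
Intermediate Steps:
$109 + \left(5 \cdot 2 - 3\right) 36 = 109 + \left(10 - 3\right) 36 = 109 + 7 \cdot 36 = 109 + 252 = 361$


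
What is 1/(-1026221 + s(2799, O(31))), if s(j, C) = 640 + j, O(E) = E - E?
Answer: -1/1022782 ≈ -9.7772e-7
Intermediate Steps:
O(E) = 0
1/(-1026221 + s(2799, O(31))) = 1/(-1026221 + (640 + 2799)) = 1/(-1026221 + 3439) = 1/(-1022782) = -1/1022782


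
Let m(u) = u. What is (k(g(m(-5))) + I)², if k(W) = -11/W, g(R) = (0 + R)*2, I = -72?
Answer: 502681/100 ≈ 5026.8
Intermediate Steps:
g(R) = 2*R (g(R) = R*2 = 2*R)
(k(g(m(-5))) + I)² = (-11/(2*(-5)) - 72)² = (-11/(-10) - 72)² = (-11*(-⅒) - 72)² = (11/10 - 72)² = (-709/10)² = 502681/100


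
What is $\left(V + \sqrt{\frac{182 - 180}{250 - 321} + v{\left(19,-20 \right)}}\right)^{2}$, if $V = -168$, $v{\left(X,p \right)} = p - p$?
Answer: $\frac{\left(11928 - i \sqrt{142}\right)^{2}}{5041} \approx 28224.0 - 56.393 i$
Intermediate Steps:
$v{\left(X,p \right)} = 0$
$\left(V + \sqrt{\frac{182 - 180}{250 - 321} + v{\left(19,-20 \right)}}\right)^{2} = \left(-168 + \sqrt{\frac{182 - 180}{250 - 321} + 0}\right)^{2} = \left(-168 + \sqrt{\frac{2}{-71} + 0}\right)^{2} = \left(-168 + \sqrt{2 \left(- \frac{1}{71}\right) + 0}\right)^{2} = \left(-168 + \sqrt{- \frac{2}{71} + 0}\right)^{2} = \left(-168 + \sqrt{- \frac{2}{71}}\right)^{2} = \left(-168 + \frac{i \sqrt{142}}{71}\right)^{2}$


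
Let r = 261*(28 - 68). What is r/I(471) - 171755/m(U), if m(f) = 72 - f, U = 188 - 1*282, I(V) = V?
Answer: -27543215/26062 ≈ -1056.8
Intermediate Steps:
U = -94 (U = 188 - 282 = -94)
r = -10440 (r = 261*(-40) = -10440)
r/I(471) - 171755/m(U) = -10440/471 - 171755/(72 - 1*(-94)) = -10440*1/471 - 171755/(72 + 94) = -3480/157 - 171755/166 = -27543215/26062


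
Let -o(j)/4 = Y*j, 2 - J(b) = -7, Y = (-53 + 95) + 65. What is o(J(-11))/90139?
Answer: -3852/90139 ≈ -0.042734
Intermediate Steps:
Y = 107 (Y = 42 + 65 = 107)
J(b) = 9 (J(b) = 2 - 1*(-7) = 2 + 7 = 9)
o(j) = -428*j
o(J(-11))/90139 = -428*9/90139 = -3852*1/90139 = -3852/90139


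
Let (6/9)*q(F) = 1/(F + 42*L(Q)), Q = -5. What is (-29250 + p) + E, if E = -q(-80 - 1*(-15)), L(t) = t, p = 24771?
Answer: -2463447/550 ≈ -4479.0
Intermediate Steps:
q(F) = 3/(2*(-210 + F)) (q(F) = 3/(2*(F + 42*(-5))) = 3/(2*(F - 210)) = 3/(2*(-210 + F)))
E = 3/550 (E = -3/(2*(-210 + (-80 - 1*(-15)))) = -3/(2*(-210 + (-80 + 15))) = -3/(2*(-210 - 65)) = -3/(2*(-275)) = -3*(-1)/(2*275) = -1*(-3/550) = 3/550 ≈ 0.0054545)
(-29250 + p) + E = (-29250 + 24771) + 3/550 = -4479 + 3/550 = -2463447/550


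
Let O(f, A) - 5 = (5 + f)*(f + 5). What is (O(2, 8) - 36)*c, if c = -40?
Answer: -720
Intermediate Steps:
O(f, A) = 5 + (5 + f)² (O(f, A) = 5 + (5 + f)*(f + 5) = 5 + (5 + f)*(5 + f) = 5 + (5 + f)²)
(O(2, 8) - 36)*c = ((5 + (5 + 2)²) - 36)*(-40) = ((5 + 7²) - 36)*(-40) = ((5 + 49) - 36)*(-40) = (54 - 36)*(-40) = 18*(-40) = -720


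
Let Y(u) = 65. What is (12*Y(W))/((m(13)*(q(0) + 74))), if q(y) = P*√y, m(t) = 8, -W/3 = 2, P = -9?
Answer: 195/148 ≈ 1.3176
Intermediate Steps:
W = -6 (W = -3*2 = -6)
q(y) = -9*√y
(12*Y(W))/((m(13)*(q(0) + 74))) = (12*65)/((8*(-9*√0 + 74))) = 780/((8*(-9*0 + 74))) = 780/((8*(0 + 74))) = 780/((8*74)) = 780/592 = 780*(1/592) = 195/148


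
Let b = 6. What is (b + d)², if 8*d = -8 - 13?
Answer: 729/64 ≈ 11.391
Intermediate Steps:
d = -21/8 (d = (-8 - 13)/8 = (⅛)*(-21) = -21/8 ≈ -2.6250)
(b + d)² = (6 - 21/8)² = (27/8)² = 729/64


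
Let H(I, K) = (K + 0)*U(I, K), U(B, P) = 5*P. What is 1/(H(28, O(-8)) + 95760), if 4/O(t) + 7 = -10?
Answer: 289/27674720 ≈ 1.0443e-5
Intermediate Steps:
O(t) = -4/17 (O(t) = 4/(-7 - 10) = 4/(-17) = 4*(-1/17) = -4/17)
H(I, K) = 5*K² (H(I, K) = (K + 0)*(5*K) = K*(5*K) = 5*K²)
1/(H(28, O(-8)) + 95760) = 1/(5*(-4/17)² + 95760) = 1/(5*(16/289) + 95760) = 1/(80/289 + 95760) = 1/(27674720/289) = 289/27674720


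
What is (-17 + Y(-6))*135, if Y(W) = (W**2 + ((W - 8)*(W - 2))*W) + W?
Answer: -88965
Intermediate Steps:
Y(W) = W + W**2 + W*(-8 + W)*(-2 + W) (Y(W) = (W**2 + ((-8 + W)*(-2 + W))*W) + W = (W**2 + W*(-8 + W)*(-2 + W)) + W = W + W**2 + W*(-8 + W)*(-2 + W))
(-17 + Y(-6))*135 = (-17 - 6*(17 + (-6)**2 - 9*(-6)))*135 = (-17 - 6*(17 + 36 + 54))*135 = (-17 - 6*107)*135 = (-17 - 642)*135 = -659*135 = -88965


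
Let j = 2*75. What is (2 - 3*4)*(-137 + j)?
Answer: -130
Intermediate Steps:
j = 150
(2 - 3*4)*(-137 + j) = (2 - 3*4)*(-137 + 150) = (2 - 12)*13 = -10*13 = -130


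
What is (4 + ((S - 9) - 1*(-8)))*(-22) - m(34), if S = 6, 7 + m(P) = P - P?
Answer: -191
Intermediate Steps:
m(P) = -7 (m(P) = -7 + (P - P) = -7 + 0 = -7)
(4 + ((S - 9) - 1*(-8)))*(-22) - m(34) = (4 + ((6 - 9) - 1*(-8)))*(-22) - 1*(-7) = (4 + (-3 + 8))*(-22) + 7 = (4 + 5)*(-22) + 7 = 9*(-22) + 7 = -198 + 7 = -191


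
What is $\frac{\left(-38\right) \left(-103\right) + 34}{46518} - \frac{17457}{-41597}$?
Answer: $\frac{162714947}{322501541} \approx 0.50454$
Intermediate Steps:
$\frac{\left(-38\right) \left(-103\right) + 34}{46518} - \frac{17457}{-41597} = \left(3914 + 34\right) \frac{1}{46518} - - \frac{17457}{41597} = 3948 \cdot \frac{1}{46518} + \frac{17457}{41597} = \frac{658}{7753} + \frac{17457}{41597} = \frac{162714947}{322501541}$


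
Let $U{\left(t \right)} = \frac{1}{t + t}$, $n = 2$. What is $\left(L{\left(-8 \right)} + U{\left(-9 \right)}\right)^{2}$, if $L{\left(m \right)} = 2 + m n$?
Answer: $\frac{64009}{324} \approx 197.56$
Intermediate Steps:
$L{\left(m \right)} = 2 + 2 m$ ($L{\left(m \right)} = 2 + m 2 = 2 + 2 m$)
$U{\left(t \right)} = \frac{1}{2 t}$
$\left(L{\left(-8 \right)} + U{\left(-9 \right)}\right)^{2} = \left(\left(2 + 2 \left(-8\right)\right) + \frac{1}{2 \left(-9\right)}\right)^{2} = \left(\left(2 - 16\right) + \frac{1}{2} \left(- \frac{1}{9}\right)\right)^{2} = \left(-14 - \frac{1}{18}\right)^{2} = \left(- \frac{253}{18}\right)^{2} = \frac{64009}{324}$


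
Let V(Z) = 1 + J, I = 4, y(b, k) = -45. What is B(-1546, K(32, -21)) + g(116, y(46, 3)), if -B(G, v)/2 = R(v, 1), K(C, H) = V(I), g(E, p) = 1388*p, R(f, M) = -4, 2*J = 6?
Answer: -62452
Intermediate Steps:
J = 3 (J = (½)*6 = 3)
V(Z) = 4 (V(Z) = 1 + 3 = 4)
K(C, H) = 4
B(G, v) = 8 (B(G, v) = -2*(-4) = 8)
B(-1546, K(32, -21)) + g(116, y(46, 3)) = 8 + 1388*(-45) = 8 - 62460 = -62452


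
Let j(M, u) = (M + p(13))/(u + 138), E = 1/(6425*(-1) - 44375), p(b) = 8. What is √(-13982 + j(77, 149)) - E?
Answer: 1/50800 + 3*I*√127962107/287 ≈ 1.9685e-5 + 118.24*I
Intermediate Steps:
E = -1/50800 (E = 1/(-6425 - 44375) = 1/(-50800) = -1/50800 ≈ -1.9685e-5)
j(M, u) = (8 + M)/(138 + u) (j(M, u) = (M + 8)/(u + 138) = (8 + M)/(138 + u))
√(-13982 + j(77, 149)) - E = √(-13982 + (8 + 77)/(138 + 149)) - 1*(-1/50800) = √(-13982 + 85/287) + 1/50800 = √(-4012749/287) + 1/50800 = 3*I*√127962107/287 + 1/50800 = 1/50800 + 3*I*√127962107/287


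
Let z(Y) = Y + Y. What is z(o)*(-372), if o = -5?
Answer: 3720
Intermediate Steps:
z(Y) = 2*Y
z(o)*(-372) = (2*(-5))*(-372) = -10*(-372) = 3720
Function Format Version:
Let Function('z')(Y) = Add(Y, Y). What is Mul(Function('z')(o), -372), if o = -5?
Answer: 3720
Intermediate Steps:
Function('z')(Y) = Mul(2, Y)
Mul(Function('z')(o), -372) = Mul(Mul(2, -5), -372) = Mul(-10, -372) = 3720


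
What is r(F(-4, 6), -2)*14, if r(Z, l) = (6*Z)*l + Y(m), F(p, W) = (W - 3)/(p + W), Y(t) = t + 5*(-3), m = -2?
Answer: -490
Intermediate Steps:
Y(t) = -15 + t (Y(t) = t - 15 = -15 + t)
F(p, W) = (-3 + W)/(W + p)
r(Z, l) = -17 + 6*Z*l (r(Z, l) = (6*Z)*l + (-15 - 2) = 6*Z*l - 17 = -17 + 6*Z*l)
r(F(-4, 6), -2)*14 = (-17 + 6*((-3 + 6)/(6 - 4))*(-2))*14 = (-17 + 6*(3/2)*(-2))*14 = (-17 - 18)*14 = -35*14 = -490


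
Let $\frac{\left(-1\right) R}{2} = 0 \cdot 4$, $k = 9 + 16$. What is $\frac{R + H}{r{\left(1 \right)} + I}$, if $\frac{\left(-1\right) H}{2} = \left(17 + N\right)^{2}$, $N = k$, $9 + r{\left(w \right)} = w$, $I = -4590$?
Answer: $\frac{1764}{2299} \approx 0.76729$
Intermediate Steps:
$r{\left(w \right)} = -9 + w$
$k = 25$
$N = 25$
$R = 0$ ($R = - 2 \cdot 0 \cdot 4 = \left(-2\right) 0 = 0$)
$H = -3528$ ($H = - 2 \left(17 + 25\right)^{2} = - 2 \cdot 42^{2} = \left(-2\right) 1764 = -3528$)
$\frac{R + H}{r{\left(1 \right)} + I} = \frac{0 - 3528}{\left(-9 + 1\right) - 4590} = - \frac{3528}{-8 - 4590} = - \frac{3528}{-4598} = \left(-3528\right) \left(- \frac{1}{4598}\right) = \frac{1764}{2299}$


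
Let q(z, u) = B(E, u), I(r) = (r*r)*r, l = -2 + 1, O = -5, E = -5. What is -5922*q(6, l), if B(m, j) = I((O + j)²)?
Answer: -276296832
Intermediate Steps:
l = -1
I(r) = r³ (I(r) = r²*r = r³)
B(m, j) = (-5 + j)⁶ (B(m, j) = ((-5 + j)²)³ = (-5 + j)⁶)
q(z, u) = (-5 + u)⁶
-5922*q(6, l) = -5922*(-5 - 1)⁶ = -5922*(-6)⁶ = -5922*46656 = -276296832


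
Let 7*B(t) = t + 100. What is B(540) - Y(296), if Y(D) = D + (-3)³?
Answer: -1243/7 ≈ -177.57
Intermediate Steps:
B(t) = 100/7 + t/7 (B(t) = (t + 100)/7 = (100 + t)/7 = 100/7 + t/7)
Y(D) = -27 + D (Y(D) = D - 27 = -27 + D)
B(540) - Y(296) = (100/7 + (⅐)*540) - (-27 + 296) = (100/7 + 540/7) - 1*269 = 640/7 - 269 = -1243/7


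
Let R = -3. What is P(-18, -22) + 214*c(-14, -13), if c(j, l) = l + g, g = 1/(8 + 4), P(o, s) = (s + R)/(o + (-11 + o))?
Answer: -779345/282 ≈ -2763.6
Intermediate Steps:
P(o, s) = (-3 + s)/(-11 + 2*o) (P(o, s) = (s - 3)/(o + (-11 + o)) = (-3 + s)/(-11 + 2*o))
g = 1/12 ≈ 0.083333
c(j, l) = 1/12 + l (c(j, l) = l + 1/12 = 1/12 + l)
P(-18, -22) + 214*c(-14, -13) = (-3 - 22)/(-11 + 2*(-18)) + 214*(1/12 - 13) = -25/(-11 - 36) + 214*(-155/12) = -25/(-47) - 16585/6 = -1/47*(-25) - 16585/6 = 25/47 - 16585/6 = -779345/282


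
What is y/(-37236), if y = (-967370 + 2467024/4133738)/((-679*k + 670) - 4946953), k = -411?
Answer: -47605376929/8552328957712428 ≈ -5.5664e-6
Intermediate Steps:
y = 47605376929/229679046023 (y = (-967370 + 2467024/4133738)/((-679*(-411) + 670) - 4946953) = (-967370 + 2467024*(1/4133738))/((279069 + 670) - 4946953) = (-967370 + 176216/295267)/(279739 - 4946953) = -285632261574/295267/(-4667214) = -285632261574/295267*(-1/4667214) = 47605376929/229679046023 ≈ 0.20727)
y/(-37236) = (47605376929/229679046023)/(-37236) = (47605376929/229679046023)*(-1/37236) = -47605376929/8552328957712428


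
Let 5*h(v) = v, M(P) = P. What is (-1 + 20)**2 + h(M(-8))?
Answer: 1797/5 ≈ 359.40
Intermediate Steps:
h(v) = v/5
(-1 + 20)**2 + h(M(-8)) = (-1 + 20)**2 + (1/5)*(-8) = 19**2 - 8/5 = 361 - 8/5 = 1797/5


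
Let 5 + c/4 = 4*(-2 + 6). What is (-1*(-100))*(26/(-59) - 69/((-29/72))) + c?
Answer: 29311084/1711 ≈ 17131.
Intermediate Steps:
c = 44 (c = -20 + 4*(4*(-2 + 6)) = -20 + 4*(4*4) = -20 + 4*16 = -20 + 64 = 44)
(-1*(-100))*(26/(-59) - 69/((-29/72))) + c = (-1*(-100))*(26/(-59) - 69/((-29/72))) + 44 = 100*(26*(-1/59) - 69/((-29*1/72))) + 44 = 100*(-26/59 - 69/(-29/72)) + 44 = 100*(-26/59 - 69*(-72/29)) + 44 = 100*(-26/59 + 4968/29) + 44 = 100*(292358/1711) + 44 = 29235800/1711 + 44 = 29311084/1711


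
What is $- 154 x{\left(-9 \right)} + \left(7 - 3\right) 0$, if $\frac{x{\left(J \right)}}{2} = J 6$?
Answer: $16632$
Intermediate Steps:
$x{\left(J \right)} = 12 J$ ($x{\left(J \right)} = 2 J 6 = 2 \cdot 6 J = 12 J$)
$- 154 x{\left(-9 \right)} + \left(7 - 3\right) 0 = - 154 \cdot 12 \left(-9\right) + \left(7 - 3\right) 0 = \left(-154\right) \left(-108\right) + 4 \cdot 0 = 16632 + 0 = 16632$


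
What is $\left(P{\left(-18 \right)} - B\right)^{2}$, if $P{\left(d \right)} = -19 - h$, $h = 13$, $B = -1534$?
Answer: $2256004$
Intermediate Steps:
$P{\left(d \right)} = -32$ ($P{\left(d \right)} = -19 - 13 = -32$)
$\left(P{\left(-18 \right)} - B\right)^{2} = \left(-32 - -1534\right)^{2} = \left(-32 + 1534\right)^{2} = 1502^{2} = 2256004$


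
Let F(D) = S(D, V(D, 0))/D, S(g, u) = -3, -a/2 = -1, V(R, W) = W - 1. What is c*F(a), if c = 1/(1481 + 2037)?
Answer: -3/7036 ≈ -0.00042638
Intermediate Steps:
V(R, W) = -1 + W
a = 2 (a = -2*(-1) = 2)
c = 1/3518 ≈ 0.00028425
F(D) = -3/D
c*F(a) = (-3/2)/3518 = (-3*½)/3518 = (1/3518)*(-3/2) = -3/7036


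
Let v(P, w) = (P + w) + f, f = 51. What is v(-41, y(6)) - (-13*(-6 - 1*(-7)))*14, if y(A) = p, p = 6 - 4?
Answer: 194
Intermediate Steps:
p = 2
y(A) = 2
v(P, w) = 51 + P + w (v(P, w) = (P + w) + 51 = 51 + P + w)
v(-41, y(6)) - (-13*(-6 - 1*(-7)))*14 = (51 - 41 + 2) - (-13*(-6 - 1*(-7)))*14 = 12 - (-13*(-6 + 7))*14 = 12 - (-13*1)*14 = 12 - (-13)*14 = 12 - 1*(-182) = 12 + 182 = 194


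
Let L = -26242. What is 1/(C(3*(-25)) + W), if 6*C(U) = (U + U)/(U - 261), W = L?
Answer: -336/8817287 ≈ -3.8107e-5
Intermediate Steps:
W = -26242
C(U) = U/(3*(-261 + U)) (C(U) = ((U + U)/(U - 261))/6 = ((2*U)/(-261 + U))/6 = (2*U/(-261 + U))/6 = U/(3*(-261 + U)))
1/(C(3*(-25)) + W) = 1/((3*(-25))/(3*(-261 + 3*(-25))) - 26242) = 1/((⅓)*(-75)/(-261 - 75) - 26242) = 1/((⅓)*(-75)/(-336) - 26242) = 1/((⅓)*(-75)*(-1/336) - 26242) = 1/(25/336 - 26242) = 1/(-8817287/336) = -336/8817287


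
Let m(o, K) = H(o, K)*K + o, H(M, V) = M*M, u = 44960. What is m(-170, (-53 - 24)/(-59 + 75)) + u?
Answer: -377165/4 ≈ -94291.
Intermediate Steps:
H(M, V) = M²
m(o, K) = o + K*o² (m(o, K) = o²*K + o = K*o² + o = o + K*o²)
m(-170, (-53 - 24)/(-59 + 75)) + u = -170*(1 + ((-53 - 24)/(-59 + 75))*(-170)) + 44960 = -170*(1 - 77/16*(-170)) + 44960 = -170*(1 + 6545/8) + 44960 = -170*6553/8 + 44960 = -557005/4 + 44960 = -377165/4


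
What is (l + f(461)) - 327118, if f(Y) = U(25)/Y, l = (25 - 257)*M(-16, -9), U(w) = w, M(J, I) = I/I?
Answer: -150908325/461 ≈ -3.2735e+5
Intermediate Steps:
M(J, I) = 1
l = -232 (l = (25 - 257)*1 = -232*1 = -232)
f(Y) = 25/Y
(l + f(461)) - 327118 = (-232 + 25/461) - 327118 = -106927/461 - 327118 = -150908325/461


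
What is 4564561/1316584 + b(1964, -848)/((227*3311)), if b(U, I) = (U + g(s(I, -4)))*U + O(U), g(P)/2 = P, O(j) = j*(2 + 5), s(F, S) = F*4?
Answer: -9014605353571/989540584648 ≈ -9.1099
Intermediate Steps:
s(F, S) = 4*F
O(j) = 7*j (O(j) = j*7 = 7*j)
g(P) = 2*P
b(U, I) = 7*U + U*(U + 8*I) (b(U, I) = (U + 2*(4*I))*U + 7*U = (U + 8*I)*U + 7*U = U*(U + 8*I) + 7*U = 7*U + U*(U + 8*I))
4564561/1316584 + b(1964, -848)/((227*3311)) = 4564561/1316584 + (1964*(7 + 1964 + 8*(-848)))/((227*3311)) = 4564561*(1/1316584) + (1964*(7 + 1964 - 6784))/751597 = 4564561/1316584 + (1964*(-4813))*(1/751597) = 4564561/1316584 - 9452732*1/751597 = 4564561/1316584 - 9452732/751597 = -9014605353571/989540584648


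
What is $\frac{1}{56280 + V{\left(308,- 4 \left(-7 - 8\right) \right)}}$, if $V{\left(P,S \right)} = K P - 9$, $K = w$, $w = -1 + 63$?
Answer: $\frac{1}{75367} \approx 1.3268 \cdot 10^{-5}$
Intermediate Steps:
$w = 62$
$K = 62$
$V{\left(P,S \right)} = -9 + 62 P$ ($V{\left(P,S \right)} = 62 P - 9 = -9 + 62 P$)
$\frac{1}{56280 + V{\left(308,- 4 \left(-7 - 8\right) \right)}} = \frac{1}{56280 + \left(-9 + 62 \cdot 308\right)} = \frac{1}{56280 + \left(-9 + 19096\right)} = \frac{1}{56280 + 19087} = \frac{1}{75367}$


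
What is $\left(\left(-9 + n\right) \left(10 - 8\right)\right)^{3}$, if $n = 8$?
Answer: $-8$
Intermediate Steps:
$\left(\left(-9 + n\right) \left(10 - 8\right)\right)^{3} = \left(\left(-9 + 8\right) \left(10 - 8\right)\right)^{3} = \left(\left(-1\right) 2\right)^{3} = \left(-2\right)^{3} = -8$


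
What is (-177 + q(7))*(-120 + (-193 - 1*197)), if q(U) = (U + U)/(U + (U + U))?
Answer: 89930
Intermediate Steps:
q(U) = 2/3 (q(U) = (2*U)/(U + 2*U) = (2*U)/((3*U)) = (2*U)*(1/(3*U)) = 2/3)
(-177 + q(7))*(-120 + (-193 - 1*197)) = (-177 + 2/3)*(-120 + (-193 - 1*197)) = -529*(-120 + (-193 - 197))/3 = -529*(-120 - 390)/3 = -529/3*(-510) = 89930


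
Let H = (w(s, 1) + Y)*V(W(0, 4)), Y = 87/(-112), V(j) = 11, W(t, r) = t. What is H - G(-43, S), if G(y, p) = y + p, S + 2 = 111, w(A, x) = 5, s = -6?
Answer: -2189/112 ≈ -19.545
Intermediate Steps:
S = 109 (S = -2 + 111 = 109)
G(y, p) = p + y
Y = -87/112 (Y = 87*(-1/112) = -87/112 ≈ -0.77679)
H = 5203/112 (H = (5 - 87/112)*11 = (473/112)*11 = 5203/112 ≈ 46.455)
H - G(-43, S) = 5203/112 - (109 - 43) = 5203/112 - 1*66 = 5203/112 - 66 = -2189/112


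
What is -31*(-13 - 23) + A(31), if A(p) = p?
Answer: 1147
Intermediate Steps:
-31*(-13 - 23) + A(31) = -31*(-13 - 23) + 31 = -31*(-36) + 31 = 1116 + 31 = 1147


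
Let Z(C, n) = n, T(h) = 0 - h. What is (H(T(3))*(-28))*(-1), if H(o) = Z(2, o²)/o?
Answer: -84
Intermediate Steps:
T(h) = -h
H(o) = o (H(o) = o²/o = o)
(H(T(3))*(-28))*(-1) = (-1*3*(-28))*(-1) = -3*(-28)*(-1) = 84*(-1) = -84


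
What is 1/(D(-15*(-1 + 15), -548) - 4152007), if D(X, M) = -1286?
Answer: -1/4153293 ≈ -2.4077e-7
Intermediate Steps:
1/(D(-15*(-1 + 15), -548) - 4152007) = 1/(-1286 - 4152007) = 1/(-4153293) = -1/4153293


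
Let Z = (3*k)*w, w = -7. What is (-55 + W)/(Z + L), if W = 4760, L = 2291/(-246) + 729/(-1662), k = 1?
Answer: -160304055/1047739 ≈ -153.00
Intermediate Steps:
L = -332248/34071 (L = 2291*(-1/246) + 729*(-1/1662) = -2291/246 - 243/554 = -332248/34071 ≈ -9.7516)
Z = -21 (Z = (3*1)*(-7) = 3*(-7) = -21)
(-55 + W)/(Z + L) = (-55 + 4760)/(-21 - 332248/34071) = 4705/(-1047739/34071) = 4705*(-34071/1047739) = -160304055/1047739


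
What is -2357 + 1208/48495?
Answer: -114301507/48495 ≈ -2357.0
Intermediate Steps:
-2357 + 1208/48495 = -114301507/48495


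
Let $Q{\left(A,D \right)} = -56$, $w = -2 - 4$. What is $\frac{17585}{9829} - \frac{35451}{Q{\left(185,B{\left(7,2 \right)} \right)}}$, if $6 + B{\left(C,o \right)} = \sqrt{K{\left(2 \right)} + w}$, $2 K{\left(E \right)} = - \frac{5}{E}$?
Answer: $\frac{349432639}{550424} \approx 634.84$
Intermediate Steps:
$w = -6$ ($w = -2 - 4 = -6$)
$K{\left(E \right)} = - \frac{5}{2 E}$ ($K{\left(E \right)} = \frac{\left(-5\right) \frac{1}{E}}{2} = - \frac{5}{2 E}$)
$B{\left(C,o \right)} = -6 + \frac{i \sqrt{29}}{2}$ ($B{\left(C,o \right)} = -6 + \sqrt{- \frac{5}{2 \cdot 2} - 6} = -6 + \sqrt{\left(- \frac{5}{2}\right) \frac{1}{2} - 6} = -6 + \sqrt{- \frac{5}{4} - 6} = -6 + \sqrt{- \frac{29}{4}} = -6 + \frac{i \sqrt{29}}{2}$)
$\frac{17585}{9829} - \frac{35451}{Q{\left(185,B{\left(7,2 \right)} \right)}} = \frac{17585}{9829} - \frac{35451}{-56} = 17585 \cdot \frac{1}{9829} - - \frac{35451}{56} = \frac{17585}{9829} + \frac{35451}{56} = \frac{349432639}{550424}$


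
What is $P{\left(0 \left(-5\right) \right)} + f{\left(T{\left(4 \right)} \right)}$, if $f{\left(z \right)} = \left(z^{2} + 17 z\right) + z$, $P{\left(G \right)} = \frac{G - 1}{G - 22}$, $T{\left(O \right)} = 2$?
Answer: $\frac{881}{22} \approx 40.045$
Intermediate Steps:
$P{\left(G \right)} = \frac{-1 + G}{-22 + G}$
$f{\left(z \right)} = z^{2} + 18 z$
$P{\left(0 \left(-5\right) \right)} + f{\left(T{\left(4 \right)} \right)} = \frac{-1 + 0 \left(-5\right)}{-22 + 0 \left(-5\right)} + 2 \left(18 + 2\right) = \frac{-1 + 0}{-22 + 0} + 2 \cdot 20 = \frac{1}{-22} \left(-1\right) + 40 = \left(- \frac{1}{22}\right) \left(-1\right) + 40 = \frac{1}{22} + 40 = \frac{881}{22}$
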